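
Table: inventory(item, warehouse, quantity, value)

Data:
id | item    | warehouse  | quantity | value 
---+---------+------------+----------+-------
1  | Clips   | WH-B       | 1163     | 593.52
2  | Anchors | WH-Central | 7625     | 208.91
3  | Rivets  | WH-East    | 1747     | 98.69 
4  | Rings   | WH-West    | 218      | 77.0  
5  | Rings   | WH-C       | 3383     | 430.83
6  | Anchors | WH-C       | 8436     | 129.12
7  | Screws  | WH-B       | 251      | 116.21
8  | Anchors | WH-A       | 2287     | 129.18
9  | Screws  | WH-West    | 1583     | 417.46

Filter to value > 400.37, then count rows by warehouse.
SELECT warehouse, COUNT(*)
FROM inventory
WHERE value > 400.37
GROUP BY warehouse

Note: WHERE filters rows before grouping.

Result:
  WH-B: 1
  WH-C: 1
  WH-West: 1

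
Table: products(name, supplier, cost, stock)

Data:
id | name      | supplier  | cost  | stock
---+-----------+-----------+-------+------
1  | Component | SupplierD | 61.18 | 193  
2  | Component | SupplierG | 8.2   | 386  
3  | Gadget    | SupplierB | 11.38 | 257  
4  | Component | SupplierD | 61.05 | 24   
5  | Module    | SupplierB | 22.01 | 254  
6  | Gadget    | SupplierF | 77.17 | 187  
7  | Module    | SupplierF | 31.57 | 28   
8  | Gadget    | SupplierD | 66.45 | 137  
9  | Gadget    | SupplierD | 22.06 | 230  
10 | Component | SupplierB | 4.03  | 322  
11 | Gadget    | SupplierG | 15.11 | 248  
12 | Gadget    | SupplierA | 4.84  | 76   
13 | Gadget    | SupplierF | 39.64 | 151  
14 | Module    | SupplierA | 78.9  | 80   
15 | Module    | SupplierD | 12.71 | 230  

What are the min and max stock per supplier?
SELECT supplier, MIN(stock), MAX(stock)
FROM products
GROUP BY supplier

Result:
  SupplierA: min=76, max=80
  SupplierB: min=254, max=322
  SupplierD: min=24, max=230
  SupplierF: min=28, max=187
  SupplierG: min=248, max=386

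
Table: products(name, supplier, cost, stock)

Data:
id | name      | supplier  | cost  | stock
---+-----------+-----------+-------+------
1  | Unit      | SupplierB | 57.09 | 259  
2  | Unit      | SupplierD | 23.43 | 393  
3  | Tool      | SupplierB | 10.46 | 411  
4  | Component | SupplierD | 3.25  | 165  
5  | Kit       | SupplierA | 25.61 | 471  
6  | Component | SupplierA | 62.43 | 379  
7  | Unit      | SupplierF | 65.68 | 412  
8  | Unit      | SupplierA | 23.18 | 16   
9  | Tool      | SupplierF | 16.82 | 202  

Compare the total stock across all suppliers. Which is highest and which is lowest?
SELECT supplier, SUM(stock)
FROM products
GROUP BY supplier
ORDER BY SUM(stock)

All groups:
  SupplierD: 558
  SupplierF: 614
  SupplierB: 670
  SupplierA: 866

Highest: SupplierA (866)
Lowest: SupplierD (558)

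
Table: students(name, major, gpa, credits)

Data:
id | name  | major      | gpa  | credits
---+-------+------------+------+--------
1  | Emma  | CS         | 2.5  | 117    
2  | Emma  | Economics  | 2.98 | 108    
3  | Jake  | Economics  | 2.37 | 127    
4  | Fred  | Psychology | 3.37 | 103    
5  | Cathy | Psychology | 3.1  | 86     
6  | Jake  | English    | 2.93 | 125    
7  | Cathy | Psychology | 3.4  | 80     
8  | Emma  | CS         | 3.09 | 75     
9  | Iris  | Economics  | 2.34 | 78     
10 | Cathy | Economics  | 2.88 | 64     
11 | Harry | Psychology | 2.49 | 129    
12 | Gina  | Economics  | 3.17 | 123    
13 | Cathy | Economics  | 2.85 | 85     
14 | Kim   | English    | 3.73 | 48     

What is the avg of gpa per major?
SELECT major, AVG(gpa) as result
FROM students
GROUP BY major

Result:
  CS: 2.80
  Economics: 2.77
  English: 3.33
  Psychology: 3.09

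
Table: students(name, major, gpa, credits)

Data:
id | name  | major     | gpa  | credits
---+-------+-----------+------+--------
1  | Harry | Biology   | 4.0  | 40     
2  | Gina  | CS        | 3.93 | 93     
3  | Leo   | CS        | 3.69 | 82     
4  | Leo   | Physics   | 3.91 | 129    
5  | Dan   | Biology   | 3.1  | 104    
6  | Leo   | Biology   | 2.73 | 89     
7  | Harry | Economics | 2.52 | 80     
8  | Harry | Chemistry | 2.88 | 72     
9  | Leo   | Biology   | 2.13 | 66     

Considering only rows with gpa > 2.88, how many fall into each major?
SELECT major, COUNT(*)
FROM students
WHERE gpa > 2.88
GROUP BY major

Note: WHERE filters rows before grouping.

Result:
  Biology: 2
  CS: 2
  Physics: 1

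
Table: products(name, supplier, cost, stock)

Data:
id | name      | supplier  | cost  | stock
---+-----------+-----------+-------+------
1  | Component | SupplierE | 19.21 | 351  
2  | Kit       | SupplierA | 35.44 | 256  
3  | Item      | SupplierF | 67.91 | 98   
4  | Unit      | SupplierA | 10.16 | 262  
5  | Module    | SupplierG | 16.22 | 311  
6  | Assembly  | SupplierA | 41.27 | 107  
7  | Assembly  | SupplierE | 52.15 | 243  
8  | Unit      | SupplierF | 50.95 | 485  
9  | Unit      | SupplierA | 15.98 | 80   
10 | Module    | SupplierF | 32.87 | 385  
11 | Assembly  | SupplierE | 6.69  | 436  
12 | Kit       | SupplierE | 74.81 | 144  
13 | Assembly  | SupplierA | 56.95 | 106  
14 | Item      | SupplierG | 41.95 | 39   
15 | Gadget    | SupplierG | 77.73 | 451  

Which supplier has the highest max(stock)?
SELECT supplier, MAX(stock) as val
FROM products
GROUP BY supplier
ORDER BY val DESC
LIMIT 1

Result: SupplierF with max(stock) = 485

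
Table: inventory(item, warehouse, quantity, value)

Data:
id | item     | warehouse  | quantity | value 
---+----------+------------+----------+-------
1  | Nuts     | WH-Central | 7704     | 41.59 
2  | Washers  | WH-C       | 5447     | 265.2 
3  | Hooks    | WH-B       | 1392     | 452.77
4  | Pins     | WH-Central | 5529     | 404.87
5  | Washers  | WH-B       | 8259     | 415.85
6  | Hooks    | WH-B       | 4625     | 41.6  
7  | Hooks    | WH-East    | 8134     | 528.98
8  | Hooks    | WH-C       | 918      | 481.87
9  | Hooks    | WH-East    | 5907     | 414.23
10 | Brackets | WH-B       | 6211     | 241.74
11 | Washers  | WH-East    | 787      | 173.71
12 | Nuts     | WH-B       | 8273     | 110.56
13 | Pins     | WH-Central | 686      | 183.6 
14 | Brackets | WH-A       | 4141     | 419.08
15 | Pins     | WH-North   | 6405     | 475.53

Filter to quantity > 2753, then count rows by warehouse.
SELECT warehouse, COUNT(*)
FROM inventory
WHERE quantity > 2753
GROUP BY warehouse

Note: WHERE filters rows before grouping.

Result:
  WH-A: 1
  WH-B: 4
  WH-C: 1
  WH-Central: 2
  WH-East: 2
  WH-North: 1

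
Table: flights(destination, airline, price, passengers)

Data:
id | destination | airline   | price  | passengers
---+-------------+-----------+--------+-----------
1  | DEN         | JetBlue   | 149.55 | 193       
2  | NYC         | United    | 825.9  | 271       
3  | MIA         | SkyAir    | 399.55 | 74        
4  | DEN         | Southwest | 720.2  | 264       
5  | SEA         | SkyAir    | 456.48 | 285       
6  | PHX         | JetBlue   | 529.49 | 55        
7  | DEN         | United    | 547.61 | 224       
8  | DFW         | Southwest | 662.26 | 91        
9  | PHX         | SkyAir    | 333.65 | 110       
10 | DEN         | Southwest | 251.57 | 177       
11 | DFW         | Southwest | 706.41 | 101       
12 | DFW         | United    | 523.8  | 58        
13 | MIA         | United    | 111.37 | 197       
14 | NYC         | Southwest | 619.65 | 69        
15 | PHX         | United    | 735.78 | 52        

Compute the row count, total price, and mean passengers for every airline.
SELECT airline,
       COUNT(*) as cnt,
       SUM(price) as total_price,
       AVG(passengers) as avg_passengers
FROM flights
GROUP BY airline

Result:
  JetBlue: 2 records, 679.04 total price, 124.00 avg passengers
  SkyAir: 3 records, 1189.68 total price, 156.33 avg passengers
  Southwest: 5 records, 2960.09 total price, 140.40 avg passengers
  United: 5 records, 2744.46 total price, 160.40 avg passengers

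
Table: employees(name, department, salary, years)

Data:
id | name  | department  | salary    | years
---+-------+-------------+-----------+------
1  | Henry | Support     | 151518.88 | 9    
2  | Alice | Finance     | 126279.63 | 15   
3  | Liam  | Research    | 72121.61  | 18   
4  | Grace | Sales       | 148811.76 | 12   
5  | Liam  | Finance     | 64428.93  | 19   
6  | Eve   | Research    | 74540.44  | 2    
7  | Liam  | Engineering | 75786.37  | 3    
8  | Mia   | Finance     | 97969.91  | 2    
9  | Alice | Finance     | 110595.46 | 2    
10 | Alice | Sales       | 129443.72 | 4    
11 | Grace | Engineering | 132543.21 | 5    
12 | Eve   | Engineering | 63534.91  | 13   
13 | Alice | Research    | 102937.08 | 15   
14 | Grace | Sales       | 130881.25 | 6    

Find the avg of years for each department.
SELECT department, AVG(years) as result
FROM employees
GROUP BY department

Result:
  Engineering: 7.00
  Finance: 9.50
  Research: 11.67
  Sales: 7.33
  Support: 9.00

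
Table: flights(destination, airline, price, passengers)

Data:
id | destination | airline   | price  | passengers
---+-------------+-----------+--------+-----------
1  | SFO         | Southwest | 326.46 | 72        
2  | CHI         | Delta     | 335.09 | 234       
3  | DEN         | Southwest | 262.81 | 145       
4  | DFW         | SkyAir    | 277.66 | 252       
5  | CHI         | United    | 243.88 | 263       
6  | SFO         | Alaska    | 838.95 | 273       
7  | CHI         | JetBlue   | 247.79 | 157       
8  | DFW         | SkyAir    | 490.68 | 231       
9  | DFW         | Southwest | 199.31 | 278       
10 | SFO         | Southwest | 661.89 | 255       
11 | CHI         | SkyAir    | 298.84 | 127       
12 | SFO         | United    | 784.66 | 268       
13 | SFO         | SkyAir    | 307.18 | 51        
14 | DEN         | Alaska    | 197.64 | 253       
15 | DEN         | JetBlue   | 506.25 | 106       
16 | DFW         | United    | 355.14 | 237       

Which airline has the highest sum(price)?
SELECT airline, SUM(price) as val
FROM flights
GROUP BY airline
ORDER BY val DESC
LIMIT 1

Result: Southwest with sum(price) = 1450.47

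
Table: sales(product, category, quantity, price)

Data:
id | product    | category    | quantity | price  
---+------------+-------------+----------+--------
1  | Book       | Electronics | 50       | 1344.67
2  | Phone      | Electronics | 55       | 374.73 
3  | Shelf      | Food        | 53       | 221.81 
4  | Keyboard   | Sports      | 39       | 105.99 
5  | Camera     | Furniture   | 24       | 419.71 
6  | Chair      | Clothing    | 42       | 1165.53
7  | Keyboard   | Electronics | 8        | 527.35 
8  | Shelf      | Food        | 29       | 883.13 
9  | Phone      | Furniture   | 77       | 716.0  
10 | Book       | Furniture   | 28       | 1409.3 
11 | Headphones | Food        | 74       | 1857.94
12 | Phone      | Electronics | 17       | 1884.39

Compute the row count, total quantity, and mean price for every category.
SELECT category,
       COUNT(*) as cnt,
       SUM(quantity) as total_quantity,
       AVG(price) as avg_price
FROM sales
GROUP BY category

Result:
  Clothing: 1 records, 42 total quantity, 1165.53 avg price
  Electronics: 4 records, 130 total quantity, 1032.79 avg price
  Food: 3 records, 156 total quantity, 987.63 avg price
  Furniture: 3 records, 129 total quantity, 848.34 avg price
  Sports: 1 records, 39 total quantity, 105.99 avg price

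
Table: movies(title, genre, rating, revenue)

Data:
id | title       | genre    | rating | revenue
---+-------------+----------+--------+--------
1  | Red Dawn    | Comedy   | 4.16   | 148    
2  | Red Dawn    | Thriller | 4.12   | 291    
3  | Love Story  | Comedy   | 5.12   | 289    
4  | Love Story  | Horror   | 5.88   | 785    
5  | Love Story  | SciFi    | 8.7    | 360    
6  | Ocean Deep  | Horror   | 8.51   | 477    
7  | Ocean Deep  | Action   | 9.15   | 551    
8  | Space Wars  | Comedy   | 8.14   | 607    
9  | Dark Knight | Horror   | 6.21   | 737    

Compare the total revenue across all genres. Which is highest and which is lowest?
SELECT genre, SUM(revenue)
FROM movies
GROUP BY genre
ORDER BY SUM(revenue)

All groups:
  Thriller: 291
  SciFi: 360
  Action: 551
  Comedy: 1044
  Horror: 1999

Highest: Horror (1999)
Lowest: Thriller (291)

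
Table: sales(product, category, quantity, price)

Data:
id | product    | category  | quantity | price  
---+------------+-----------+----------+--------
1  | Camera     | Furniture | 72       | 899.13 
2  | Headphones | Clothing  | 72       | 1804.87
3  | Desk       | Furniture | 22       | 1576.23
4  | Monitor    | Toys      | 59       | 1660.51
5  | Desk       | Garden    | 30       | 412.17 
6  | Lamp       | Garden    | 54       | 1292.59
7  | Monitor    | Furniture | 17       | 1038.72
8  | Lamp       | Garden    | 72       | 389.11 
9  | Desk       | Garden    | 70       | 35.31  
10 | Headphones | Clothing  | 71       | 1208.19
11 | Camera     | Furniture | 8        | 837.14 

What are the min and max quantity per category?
SELECT category, MIN(quantity), MAX(quantity)
FROM sales
GROUP BY category

Result:
  Clothing: min=71, max=72
  Furniture: min=8, max=72
  Garden: min=30, max=72
  Toys: min=59, max=59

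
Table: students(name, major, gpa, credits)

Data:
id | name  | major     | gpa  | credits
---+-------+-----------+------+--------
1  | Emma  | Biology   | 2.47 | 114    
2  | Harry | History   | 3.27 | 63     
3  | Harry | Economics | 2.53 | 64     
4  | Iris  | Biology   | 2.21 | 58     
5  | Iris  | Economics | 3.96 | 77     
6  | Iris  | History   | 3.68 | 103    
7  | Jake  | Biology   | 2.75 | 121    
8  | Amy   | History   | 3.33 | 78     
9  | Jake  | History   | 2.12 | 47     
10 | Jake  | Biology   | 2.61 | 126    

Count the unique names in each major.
SELECT major, COUNT(DISTINCT name)
FROM students
GROUP BY major

Result:
  Biology: 3 distinct
  Economics: 2 distinct
  History: 4 distinct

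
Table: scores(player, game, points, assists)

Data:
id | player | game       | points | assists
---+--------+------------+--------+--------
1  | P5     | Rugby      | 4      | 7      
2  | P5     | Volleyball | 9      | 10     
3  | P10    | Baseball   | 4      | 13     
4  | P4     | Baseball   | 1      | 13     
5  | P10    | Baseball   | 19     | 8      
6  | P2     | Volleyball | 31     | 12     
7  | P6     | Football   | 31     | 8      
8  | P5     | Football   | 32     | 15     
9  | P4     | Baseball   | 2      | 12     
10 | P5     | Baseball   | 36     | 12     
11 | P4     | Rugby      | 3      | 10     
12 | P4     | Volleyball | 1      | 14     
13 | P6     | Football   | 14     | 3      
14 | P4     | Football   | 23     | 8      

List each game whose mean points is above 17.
SELECT game, AVG(points)
FROM scores
GROUP BY game
HAVING AVG(points) > 17

Result:
  Football: avg=25.00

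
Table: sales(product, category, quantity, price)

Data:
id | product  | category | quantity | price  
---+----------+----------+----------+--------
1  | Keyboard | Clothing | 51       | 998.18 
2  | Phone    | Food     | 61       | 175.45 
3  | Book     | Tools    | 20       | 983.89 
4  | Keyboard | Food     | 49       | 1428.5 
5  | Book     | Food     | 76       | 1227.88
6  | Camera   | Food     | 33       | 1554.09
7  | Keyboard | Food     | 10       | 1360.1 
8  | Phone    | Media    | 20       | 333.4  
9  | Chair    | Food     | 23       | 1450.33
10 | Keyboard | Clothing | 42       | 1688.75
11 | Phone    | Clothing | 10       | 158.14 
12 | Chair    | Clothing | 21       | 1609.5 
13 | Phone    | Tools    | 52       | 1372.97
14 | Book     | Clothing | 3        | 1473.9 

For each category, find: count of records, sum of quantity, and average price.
SELECT category,
       COUNT(*) as cnt,
       SUM(quantity) as total_quantity,
       AVG(price) as avg_price
FROM sales
GROUP BY category

Result:
  Clothing: 5 records, 127 total quantity, 1185.69 avg price
  Food: 6 records, 252 total quantity, 1199.39 avg price
  Media: 1 records, 20 total quantity, 333.40 avg price
  Tools: 2 records, 72 total quantity, 1178.43 avg price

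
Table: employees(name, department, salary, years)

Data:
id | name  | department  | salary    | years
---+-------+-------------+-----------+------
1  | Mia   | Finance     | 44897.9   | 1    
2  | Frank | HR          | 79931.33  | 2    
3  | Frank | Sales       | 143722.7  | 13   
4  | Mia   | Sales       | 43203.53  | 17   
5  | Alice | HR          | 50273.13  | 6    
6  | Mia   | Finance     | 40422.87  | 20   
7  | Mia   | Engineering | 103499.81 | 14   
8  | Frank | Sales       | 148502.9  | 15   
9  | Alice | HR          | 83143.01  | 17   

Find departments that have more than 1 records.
SELECT department, COUNT(*) as cnt
FROM employees
GROUP BY department
HAVING COUNT(*) > 1

Result:
  Finance: 2
  HR: 3
  Sales: 3

Note: HAVING filters groups after aggregation, WHERE filters rows before.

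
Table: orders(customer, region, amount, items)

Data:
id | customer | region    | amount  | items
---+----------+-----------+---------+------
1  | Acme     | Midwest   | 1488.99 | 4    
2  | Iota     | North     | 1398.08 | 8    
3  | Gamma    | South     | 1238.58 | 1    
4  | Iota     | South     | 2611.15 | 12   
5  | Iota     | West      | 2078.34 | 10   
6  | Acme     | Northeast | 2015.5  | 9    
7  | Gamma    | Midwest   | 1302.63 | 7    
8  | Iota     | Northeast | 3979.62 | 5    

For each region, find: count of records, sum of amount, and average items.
SELECT region,
       COUNT(*) as cnt,
       SUM(amount) as total_amount,
       AVG(items) as avg_items
FROM orders
GROUP BY region

Result:
  Midwest: 2 records, 2791.62 total amount, 5.50 avg items
  North: 1 records, 1398.08 total amount, 8.00 avg items
  Northeast: 2 records, 5995.12 total amount, 7.00 avg items
  South: 2 records, 3849.73 total amount, 6.50 avg items
  West: 1 records, 2078.34 total amount, 10.00 avg items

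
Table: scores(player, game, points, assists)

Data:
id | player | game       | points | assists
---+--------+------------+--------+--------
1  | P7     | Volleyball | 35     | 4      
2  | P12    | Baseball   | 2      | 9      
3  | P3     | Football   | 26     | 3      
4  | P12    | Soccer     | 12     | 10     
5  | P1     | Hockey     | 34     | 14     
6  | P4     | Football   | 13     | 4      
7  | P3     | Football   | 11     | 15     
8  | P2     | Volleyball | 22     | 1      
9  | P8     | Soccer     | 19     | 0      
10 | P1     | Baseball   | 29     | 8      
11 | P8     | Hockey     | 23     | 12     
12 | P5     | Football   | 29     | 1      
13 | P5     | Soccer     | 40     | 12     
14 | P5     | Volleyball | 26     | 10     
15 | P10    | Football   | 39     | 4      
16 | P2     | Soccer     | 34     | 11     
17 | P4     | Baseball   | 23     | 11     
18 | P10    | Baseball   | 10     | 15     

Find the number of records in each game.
SELECT game, COUNT(*) as count
FROM scores
GROUP BY game

Result:
  Baseball: 4
  Football: 5
  Hockey: 2
  Soccer: 4
  Volleyball: 3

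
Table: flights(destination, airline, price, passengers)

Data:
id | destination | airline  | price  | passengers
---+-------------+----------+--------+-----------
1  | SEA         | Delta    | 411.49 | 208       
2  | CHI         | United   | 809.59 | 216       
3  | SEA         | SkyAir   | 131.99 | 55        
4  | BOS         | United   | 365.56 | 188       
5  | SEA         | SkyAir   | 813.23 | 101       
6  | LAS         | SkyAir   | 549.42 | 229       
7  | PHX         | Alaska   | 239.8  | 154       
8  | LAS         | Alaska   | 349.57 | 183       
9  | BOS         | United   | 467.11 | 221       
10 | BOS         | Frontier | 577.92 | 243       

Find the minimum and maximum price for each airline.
SELECT airline, MIN(price), MAX(price)
FROM flights
GROUP BY airline

Result:
  Alaska: min=239.80, max=349.57
  Delta: min=411.49, max=411.49
  Frontier: min=577.92, max=577.92
  SkyAir: min=131.99, max=813.23
  United: min=365.56, max=809.59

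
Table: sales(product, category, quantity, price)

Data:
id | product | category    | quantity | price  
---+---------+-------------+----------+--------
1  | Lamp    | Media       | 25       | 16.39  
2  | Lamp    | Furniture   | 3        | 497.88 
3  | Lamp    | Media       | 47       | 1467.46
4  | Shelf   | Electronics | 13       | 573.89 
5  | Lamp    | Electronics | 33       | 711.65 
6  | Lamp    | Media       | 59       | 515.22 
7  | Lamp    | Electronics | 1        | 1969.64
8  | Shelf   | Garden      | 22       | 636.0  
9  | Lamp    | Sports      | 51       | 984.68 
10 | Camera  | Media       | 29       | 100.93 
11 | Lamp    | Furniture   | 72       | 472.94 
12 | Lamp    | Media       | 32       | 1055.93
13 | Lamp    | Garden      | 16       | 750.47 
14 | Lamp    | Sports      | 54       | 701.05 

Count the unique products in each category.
SELECT category, COUNT(DISTINCT product)
FROM sales
GROUP BY category

Result:
  Electronics: 2 distinct
  Furniture: 1 distinct
  Garden: 2 distinct
  Media: 2 distinct
  Sports: 1 distinct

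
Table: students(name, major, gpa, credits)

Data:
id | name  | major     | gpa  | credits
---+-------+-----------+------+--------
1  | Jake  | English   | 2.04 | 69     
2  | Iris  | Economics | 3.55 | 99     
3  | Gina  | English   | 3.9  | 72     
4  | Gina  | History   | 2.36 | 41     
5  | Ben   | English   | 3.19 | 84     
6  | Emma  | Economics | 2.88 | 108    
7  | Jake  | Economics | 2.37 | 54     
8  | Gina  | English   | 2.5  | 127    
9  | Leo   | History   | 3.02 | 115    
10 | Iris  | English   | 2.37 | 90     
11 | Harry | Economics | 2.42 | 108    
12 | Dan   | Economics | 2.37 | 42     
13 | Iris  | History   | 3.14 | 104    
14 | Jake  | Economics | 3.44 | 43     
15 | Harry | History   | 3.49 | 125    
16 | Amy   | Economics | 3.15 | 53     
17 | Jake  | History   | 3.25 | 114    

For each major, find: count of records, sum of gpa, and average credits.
SELECT major,
       COUNT(*) as cnt,
       SUM(gpa) as total_gpa,
       AVG(credits) as avg_credits
FROM students
GROUP BY major

Result:
  Economics: 7 records, 20.18 total gpa, 72.43 avg credits
  English: 5 records, 14.00 total gpa, 88.40 avg credits
  History: 5 records, 15.26 total gpa, 99.80 avg credits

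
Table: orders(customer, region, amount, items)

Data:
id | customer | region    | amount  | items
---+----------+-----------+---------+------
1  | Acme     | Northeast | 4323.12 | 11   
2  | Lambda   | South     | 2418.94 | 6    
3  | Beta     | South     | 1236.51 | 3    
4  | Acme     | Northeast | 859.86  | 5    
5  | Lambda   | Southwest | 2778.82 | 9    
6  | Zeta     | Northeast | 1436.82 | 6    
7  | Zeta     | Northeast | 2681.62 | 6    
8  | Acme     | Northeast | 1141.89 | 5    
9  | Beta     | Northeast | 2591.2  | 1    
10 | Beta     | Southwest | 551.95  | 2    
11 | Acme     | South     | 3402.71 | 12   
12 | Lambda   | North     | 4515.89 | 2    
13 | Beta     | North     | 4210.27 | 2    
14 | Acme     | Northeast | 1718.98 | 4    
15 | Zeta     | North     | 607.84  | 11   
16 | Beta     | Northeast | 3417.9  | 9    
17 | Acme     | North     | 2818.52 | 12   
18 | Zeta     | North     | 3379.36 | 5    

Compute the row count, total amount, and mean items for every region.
SELECT region,
       COUNT(*) as cnt,
       SUM(amount) as total_amount,
       AVG(items) as avg_items
FROM orders
GROUP BY region

Result:
  North: 5 records, 15531.88 total amount, 6.40 avg items
  Northeast: 8 records, 18171.39 total amount, 5.88 avg items
  South: 3 records, 7058.16 total amount, 7.00 avg items
  Southwest: 2 records, 3330.77 total amount, 5.50 avg items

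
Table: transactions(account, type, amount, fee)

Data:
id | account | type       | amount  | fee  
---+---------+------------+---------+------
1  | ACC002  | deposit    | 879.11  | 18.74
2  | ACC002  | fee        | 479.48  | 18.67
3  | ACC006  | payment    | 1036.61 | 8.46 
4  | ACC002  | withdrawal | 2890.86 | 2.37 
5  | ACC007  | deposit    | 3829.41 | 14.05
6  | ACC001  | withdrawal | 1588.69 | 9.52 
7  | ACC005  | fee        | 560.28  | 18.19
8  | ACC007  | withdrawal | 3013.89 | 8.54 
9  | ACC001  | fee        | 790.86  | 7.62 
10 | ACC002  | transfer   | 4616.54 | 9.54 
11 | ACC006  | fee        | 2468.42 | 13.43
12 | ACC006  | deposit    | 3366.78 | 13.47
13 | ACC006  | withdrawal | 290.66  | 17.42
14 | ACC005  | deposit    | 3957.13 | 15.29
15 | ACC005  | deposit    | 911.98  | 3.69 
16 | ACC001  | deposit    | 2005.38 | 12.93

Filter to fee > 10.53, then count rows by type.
SELECT type, COUNT(*)
FROM transactions
WHERE fee > 10.53
GROUP BY type

Note: WHERE filters rows before grouping.

Result:
  deposit: 5
  fee: 3
  withdrawal: 1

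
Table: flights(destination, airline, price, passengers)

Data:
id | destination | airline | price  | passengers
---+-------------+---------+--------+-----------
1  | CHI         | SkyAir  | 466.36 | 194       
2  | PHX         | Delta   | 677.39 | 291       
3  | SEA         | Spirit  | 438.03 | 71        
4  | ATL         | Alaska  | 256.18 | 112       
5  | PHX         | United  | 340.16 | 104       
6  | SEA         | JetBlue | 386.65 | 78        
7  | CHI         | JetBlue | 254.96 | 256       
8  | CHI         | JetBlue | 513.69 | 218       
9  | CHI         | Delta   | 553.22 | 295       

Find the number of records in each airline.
SELECT airline, COUNT(*) as count
FROM flights
GROUP BY airline

Result:
  Alaska: 1
  Delta: 2
  JetBlue: 3
  SkyAir: 1
  Spirit: 1
  United: 1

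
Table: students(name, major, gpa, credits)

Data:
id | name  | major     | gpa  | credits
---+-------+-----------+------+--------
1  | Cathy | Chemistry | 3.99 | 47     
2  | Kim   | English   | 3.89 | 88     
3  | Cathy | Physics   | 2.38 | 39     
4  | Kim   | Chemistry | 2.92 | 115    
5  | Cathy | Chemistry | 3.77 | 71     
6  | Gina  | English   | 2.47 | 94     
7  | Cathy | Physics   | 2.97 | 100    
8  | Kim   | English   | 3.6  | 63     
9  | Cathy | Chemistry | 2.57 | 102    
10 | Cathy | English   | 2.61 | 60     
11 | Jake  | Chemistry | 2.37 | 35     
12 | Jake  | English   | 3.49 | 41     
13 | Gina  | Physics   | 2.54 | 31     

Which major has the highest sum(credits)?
SELECT major, SUM(credits) as val
FROM students
GROUP BY major
ORDER BY val DESC
LIMIT 1

Result: Chemistry with sum(credits) = 370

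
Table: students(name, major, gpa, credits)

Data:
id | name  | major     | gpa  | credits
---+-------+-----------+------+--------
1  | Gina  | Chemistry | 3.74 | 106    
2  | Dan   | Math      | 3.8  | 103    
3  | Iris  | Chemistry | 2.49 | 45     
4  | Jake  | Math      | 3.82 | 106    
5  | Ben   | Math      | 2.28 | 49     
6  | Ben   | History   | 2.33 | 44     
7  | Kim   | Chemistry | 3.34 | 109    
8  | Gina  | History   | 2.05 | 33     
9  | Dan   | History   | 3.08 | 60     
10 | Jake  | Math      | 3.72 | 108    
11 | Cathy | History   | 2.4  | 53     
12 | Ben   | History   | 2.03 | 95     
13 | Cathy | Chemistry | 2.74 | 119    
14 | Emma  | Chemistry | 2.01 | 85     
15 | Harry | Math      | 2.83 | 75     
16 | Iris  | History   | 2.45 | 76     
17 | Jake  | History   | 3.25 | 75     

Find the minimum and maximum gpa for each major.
SELECT major, MIN(gpa), MAX(gpa)
FROM students
GROUP BY major

Result:
  Chemistry: min=2.01, max=3.74
  History: min=2.03, max=3.25
  Math: min=2.28, max=3.82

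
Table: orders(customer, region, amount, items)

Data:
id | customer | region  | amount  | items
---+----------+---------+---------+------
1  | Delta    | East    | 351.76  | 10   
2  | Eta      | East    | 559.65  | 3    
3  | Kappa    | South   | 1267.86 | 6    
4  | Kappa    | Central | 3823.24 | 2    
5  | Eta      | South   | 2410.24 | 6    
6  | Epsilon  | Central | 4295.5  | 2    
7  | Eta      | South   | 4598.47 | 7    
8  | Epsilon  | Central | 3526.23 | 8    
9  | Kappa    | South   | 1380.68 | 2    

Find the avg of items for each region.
SELECT region, AVG(items) as result
FROM orders
GROUP BY region

Result:
  Central: 4.00
  East: 6.50
  South: 5.25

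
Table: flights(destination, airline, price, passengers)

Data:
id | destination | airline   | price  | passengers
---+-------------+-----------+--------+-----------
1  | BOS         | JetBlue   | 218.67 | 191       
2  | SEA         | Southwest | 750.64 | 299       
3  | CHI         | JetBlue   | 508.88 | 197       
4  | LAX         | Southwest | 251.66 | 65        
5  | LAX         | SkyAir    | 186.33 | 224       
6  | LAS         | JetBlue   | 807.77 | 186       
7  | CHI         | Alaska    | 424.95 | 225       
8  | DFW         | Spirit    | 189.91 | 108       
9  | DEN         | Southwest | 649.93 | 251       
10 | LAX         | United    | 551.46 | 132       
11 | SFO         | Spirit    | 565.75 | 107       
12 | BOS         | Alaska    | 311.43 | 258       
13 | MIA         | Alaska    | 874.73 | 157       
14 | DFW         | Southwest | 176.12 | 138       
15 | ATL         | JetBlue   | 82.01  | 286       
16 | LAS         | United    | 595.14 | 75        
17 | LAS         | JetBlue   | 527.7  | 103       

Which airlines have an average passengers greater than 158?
SELECT airline, AVG(passengers)
FROM flights
GROUP BY airline
HAVING AVG(passengers) > 158

Result:
  Alaska: avg=213.33
  JetBlue: avg=192.60
  SkyAir: avg=224.00
  Southwest: avg=188.25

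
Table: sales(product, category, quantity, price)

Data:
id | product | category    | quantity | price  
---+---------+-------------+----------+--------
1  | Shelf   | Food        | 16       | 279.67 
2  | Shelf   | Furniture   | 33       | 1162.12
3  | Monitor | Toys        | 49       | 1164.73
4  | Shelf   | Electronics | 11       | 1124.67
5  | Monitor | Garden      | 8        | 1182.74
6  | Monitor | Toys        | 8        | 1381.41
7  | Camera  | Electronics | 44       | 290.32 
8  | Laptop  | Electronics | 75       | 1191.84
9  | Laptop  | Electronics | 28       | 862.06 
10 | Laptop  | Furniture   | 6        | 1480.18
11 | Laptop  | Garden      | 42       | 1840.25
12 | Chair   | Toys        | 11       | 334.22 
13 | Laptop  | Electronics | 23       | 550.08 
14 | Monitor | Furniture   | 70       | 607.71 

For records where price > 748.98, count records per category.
SELECT category, COUNT(*)
FROM sales
WHERE price > 748.98
GROUP BY category

Note: WHERE filters rows before grouping.

Result:
  Electronics: 3
  Furniture: 2
  Garden: 2
  Toys: 2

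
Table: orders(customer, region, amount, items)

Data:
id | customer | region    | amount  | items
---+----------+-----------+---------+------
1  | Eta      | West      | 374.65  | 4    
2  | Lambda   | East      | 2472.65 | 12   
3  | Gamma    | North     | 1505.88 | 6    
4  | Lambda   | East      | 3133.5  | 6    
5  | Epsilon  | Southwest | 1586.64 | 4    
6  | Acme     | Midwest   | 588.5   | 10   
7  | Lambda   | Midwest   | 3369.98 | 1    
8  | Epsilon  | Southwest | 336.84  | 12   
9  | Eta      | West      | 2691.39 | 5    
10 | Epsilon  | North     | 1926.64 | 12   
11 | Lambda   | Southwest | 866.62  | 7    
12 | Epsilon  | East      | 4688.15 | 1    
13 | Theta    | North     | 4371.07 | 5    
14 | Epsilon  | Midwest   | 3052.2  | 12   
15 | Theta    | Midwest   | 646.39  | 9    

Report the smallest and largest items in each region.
SELECT region, MIN(items), MAX(items)
FROM orders
GROUP BY region

Result:
  East: min=1, max=12
  Midwest: min=1, max=12
  North: min=5, max=12
  Southwest: min=4, max=12
  West: min=4, max=5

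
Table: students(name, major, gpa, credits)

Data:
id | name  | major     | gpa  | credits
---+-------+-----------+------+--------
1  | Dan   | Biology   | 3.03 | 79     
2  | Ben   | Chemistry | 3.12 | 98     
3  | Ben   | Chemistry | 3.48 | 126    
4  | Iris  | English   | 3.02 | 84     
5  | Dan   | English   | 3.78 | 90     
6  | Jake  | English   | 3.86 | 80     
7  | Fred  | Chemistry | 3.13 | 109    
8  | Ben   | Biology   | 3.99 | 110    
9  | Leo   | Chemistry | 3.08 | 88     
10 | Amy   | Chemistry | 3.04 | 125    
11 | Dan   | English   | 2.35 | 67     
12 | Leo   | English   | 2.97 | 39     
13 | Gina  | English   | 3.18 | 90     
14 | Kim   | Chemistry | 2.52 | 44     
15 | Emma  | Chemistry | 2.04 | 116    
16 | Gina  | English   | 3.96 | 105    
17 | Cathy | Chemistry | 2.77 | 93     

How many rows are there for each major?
SELECT major, COUNT(*) as count
FROM students
GROUP BY major

Result:
  Biology: 2
  Chemistry: 8
  English: 7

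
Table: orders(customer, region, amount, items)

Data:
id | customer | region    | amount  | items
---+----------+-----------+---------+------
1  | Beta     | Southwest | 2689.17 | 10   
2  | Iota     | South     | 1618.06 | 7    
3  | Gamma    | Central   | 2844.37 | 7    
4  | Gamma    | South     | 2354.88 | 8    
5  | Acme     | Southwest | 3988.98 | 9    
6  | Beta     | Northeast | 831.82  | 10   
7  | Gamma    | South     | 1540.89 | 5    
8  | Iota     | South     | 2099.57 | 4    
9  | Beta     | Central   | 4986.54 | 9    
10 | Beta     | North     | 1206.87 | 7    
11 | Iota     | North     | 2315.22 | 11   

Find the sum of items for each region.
SELECT region, SUM(items) as result
FROM orders
GROUP BY region

Result:
  Central: 16
  North: 18
  Northeast: 10
  South: 24
  Southwest: 19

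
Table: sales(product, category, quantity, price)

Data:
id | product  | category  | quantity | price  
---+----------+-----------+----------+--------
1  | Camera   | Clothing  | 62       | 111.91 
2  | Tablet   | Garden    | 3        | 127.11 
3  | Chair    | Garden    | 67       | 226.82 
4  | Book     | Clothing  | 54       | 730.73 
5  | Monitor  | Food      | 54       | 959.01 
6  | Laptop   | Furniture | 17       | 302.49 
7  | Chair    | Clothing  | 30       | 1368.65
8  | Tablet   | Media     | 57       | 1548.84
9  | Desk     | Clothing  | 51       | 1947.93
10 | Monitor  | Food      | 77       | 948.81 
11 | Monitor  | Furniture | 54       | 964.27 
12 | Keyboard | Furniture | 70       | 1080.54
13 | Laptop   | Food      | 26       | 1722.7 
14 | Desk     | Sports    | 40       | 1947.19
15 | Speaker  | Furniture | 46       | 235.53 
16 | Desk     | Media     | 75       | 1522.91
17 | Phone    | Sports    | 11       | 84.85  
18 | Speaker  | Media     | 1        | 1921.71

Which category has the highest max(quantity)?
SELECT category, MAX(quantity) as val
FROM sales
GROUP BY category
ORDER BY val DESC
LIMIT 1

Result: Food with max(quantity) = 77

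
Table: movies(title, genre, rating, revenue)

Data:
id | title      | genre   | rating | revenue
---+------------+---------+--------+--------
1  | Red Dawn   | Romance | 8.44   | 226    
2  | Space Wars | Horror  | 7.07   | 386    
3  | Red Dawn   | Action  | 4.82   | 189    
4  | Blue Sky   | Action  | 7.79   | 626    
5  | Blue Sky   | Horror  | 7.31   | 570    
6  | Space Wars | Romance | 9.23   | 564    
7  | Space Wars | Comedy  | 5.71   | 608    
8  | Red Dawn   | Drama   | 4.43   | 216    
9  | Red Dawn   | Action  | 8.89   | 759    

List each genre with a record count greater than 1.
SELECT genre, COUNT(*) as cnt
FROM movies
GROUP BY genre
HAVING COUNT(*) > 1

Result:
  Action: 3
  Horror: 2
  Romance: 2

Note: HAVING filters groups after aggregation, WHERE filters rows before.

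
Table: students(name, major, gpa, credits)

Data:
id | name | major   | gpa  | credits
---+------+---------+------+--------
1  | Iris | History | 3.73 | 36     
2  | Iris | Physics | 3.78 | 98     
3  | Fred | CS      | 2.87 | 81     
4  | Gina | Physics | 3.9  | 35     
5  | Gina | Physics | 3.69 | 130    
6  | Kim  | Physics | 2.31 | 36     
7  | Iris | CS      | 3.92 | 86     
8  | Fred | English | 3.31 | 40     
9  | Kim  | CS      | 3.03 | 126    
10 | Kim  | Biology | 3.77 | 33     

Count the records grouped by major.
SELECT major, COUNT(*) as count
FROM students
GROUP BY major

Result:
  Biology: 1
  CS: 3
  English: 1
  History: 1
  Physics: 4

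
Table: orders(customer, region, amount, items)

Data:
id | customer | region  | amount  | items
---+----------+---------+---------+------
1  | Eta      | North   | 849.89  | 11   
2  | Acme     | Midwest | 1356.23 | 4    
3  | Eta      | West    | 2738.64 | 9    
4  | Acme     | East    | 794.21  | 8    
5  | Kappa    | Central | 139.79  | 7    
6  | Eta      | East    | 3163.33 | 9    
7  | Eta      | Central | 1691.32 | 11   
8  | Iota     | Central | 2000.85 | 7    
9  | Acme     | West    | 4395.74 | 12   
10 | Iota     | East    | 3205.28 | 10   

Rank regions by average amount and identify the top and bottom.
SELECT region, AVG(amount)
FROM orders
GROUP BY region
ORDER BY AVG(amount)

All groups:
  North: 849.89
  Central: 1277.32
  Midwest: 1356.23
  East: 2387.61
  West: 3567.19

Highest: West (3567.19)
Lowest: North (849.89)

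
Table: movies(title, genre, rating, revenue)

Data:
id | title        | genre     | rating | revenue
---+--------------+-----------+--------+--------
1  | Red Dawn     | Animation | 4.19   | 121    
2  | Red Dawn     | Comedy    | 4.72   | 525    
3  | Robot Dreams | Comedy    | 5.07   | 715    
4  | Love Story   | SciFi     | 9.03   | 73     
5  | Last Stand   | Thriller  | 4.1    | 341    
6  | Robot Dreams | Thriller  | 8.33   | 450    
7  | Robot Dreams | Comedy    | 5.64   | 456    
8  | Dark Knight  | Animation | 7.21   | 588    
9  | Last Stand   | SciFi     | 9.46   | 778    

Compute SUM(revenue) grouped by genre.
SELECT genre, SUM(revenue) as result
FROM movies
GROUP BY genre

Result:
  Animation: 709
  Comedy: 1696
  SciFi: 851
  Thriller: 791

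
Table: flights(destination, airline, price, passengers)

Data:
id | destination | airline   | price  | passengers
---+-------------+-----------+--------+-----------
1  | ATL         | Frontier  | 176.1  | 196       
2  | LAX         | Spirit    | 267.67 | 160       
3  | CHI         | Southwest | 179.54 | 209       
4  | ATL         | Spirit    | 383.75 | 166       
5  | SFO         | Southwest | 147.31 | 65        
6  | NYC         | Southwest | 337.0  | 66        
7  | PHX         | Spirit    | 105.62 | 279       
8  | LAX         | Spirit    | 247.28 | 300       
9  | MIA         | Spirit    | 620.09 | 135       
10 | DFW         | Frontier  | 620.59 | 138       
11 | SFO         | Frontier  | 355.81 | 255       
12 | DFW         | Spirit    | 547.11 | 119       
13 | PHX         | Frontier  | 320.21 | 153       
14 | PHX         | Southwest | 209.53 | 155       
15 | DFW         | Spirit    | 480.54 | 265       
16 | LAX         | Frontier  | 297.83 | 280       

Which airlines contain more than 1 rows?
SELECT airline, COUNT(*) as cnt
FROM flights
GROUP BY airline
HAVING COUNT(*) > 1

Result:
  Frontier: 5
  Southwest: 4
  Spirit: 7

Note: HAVING filters groups after aggregation, WHERE filters rows before.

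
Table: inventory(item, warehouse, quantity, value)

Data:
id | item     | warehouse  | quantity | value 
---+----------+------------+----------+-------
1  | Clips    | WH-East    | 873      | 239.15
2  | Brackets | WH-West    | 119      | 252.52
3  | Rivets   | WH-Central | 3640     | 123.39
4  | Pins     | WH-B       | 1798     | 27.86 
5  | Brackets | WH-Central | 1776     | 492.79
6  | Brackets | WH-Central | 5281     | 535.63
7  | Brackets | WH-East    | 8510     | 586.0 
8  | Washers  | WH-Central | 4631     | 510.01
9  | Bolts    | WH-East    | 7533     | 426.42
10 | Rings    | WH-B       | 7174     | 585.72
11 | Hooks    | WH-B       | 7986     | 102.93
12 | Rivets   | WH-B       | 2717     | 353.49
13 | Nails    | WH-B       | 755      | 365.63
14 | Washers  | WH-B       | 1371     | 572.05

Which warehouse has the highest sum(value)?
SELECT warehouse, SUM(value) as val
FROM inventory
GROUP BY warehouse
ORDER BY val DESC
LIMIT 1

Result: WH-B with sum(value) = 2007.68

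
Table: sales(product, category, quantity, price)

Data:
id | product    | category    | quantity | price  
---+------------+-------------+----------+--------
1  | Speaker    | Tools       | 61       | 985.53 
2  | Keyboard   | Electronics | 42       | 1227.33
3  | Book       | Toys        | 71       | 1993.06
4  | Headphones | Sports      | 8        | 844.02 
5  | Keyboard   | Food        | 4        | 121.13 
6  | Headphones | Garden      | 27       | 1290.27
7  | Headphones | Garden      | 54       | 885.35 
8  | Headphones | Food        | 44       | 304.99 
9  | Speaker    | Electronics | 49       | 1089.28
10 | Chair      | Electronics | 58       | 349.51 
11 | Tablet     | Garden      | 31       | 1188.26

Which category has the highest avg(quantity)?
SELECT category, AVG(quantity) as val
FROM sales
GROUP BY category
ORDER BY val DESC
LIMIT 1

Result: Toys with avg(quantity) = 71.00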